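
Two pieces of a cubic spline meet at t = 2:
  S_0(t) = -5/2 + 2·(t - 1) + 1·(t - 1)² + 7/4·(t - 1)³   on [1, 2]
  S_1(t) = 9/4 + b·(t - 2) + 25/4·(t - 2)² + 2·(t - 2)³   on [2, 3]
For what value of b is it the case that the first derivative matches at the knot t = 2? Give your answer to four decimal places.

9.2500

S_0'(t) = 2 + 2·(t - 1) + 21/4·(t - 1)², so S_0'(2) = 37/4. On the right, S_1'(2) = b, so b = 37/4.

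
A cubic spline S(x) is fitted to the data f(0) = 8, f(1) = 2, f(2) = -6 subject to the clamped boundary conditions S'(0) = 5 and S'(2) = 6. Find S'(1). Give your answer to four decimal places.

-13.2500

Let M_i = S''(x_i). Step sizes h_i = 1, 1; slopes of the chords Δ_i = (y_(i+1) - y_i)/h_i = -6, -8.
  1·M_0 + 4·M_1 + 1·M_2 = 6(Δ_1 - Δ_0) = -12
Clamped end conditions give two more equations: 2h_0·M_0 + h_0·M_1 = 6(Δ_0 - S'(0)) = -66 and h_1·M_1 + 2h_1·M_2 = 6(S'(2) - Δ_1) = 84.
Forward elimination and back-substitution give M_0 = -59/2, M_1 = -7, M_2 = 91/2.
On [1, 2], S'(x) = b_1 + 2c_1·(x - 1) + 3d_1·(x - 1)² with b_1 = Δ_1 - h_1(2M_1 + M_2)/6 = -53/4, c_1 = M_1/2 = -7/2, d_1 = (M_2 - M_1)/(6h_1) = 35/4. So S'(1) = -53/4.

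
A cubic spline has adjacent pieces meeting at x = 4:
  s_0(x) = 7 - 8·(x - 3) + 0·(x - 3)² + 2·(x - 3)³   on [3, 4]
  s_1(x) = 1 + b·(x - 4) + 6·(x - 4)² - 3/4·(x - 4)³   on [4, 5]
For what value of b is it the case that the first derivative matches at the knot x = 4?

-2

s_0'(x) = -8 + 0·(x - 3) + 6·(x - 3)², so s_0'(4) = -2. On the right, s_1'(4) = b, so b = -2.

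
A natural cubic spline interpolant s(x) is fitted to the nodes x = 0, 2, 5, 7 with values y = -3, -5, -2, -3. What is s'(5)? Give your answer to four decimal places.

Put M_i = s'' at the i-th knot. Here h = (2, 3, 2) and Δ = (-1, 1, -1/2), so the interior equations h_(i-1)·M_(i-1) + 2(h_(i-1)+h_i)·M_i + h_i·M_(i+1) = 6(Δ_i − Δ_(i-1)) read
  2·M_0 + 10·M_1 + 3·M_2 = 6(Δ_1 - Δ_0) = 12
  3·M_1 + 10·M_2 + 2·M_3 = 6(Δ_2 - Δ_1) = -9
Natural end conditions: M_0 = M_3 = 0.
Hence M_0 = 0, M_1 = 21/13, M_2 = -18/13, M_3 = 0.
On [5, 7], s'(x) = b_2 + 2c_2·(x - 5) + 3d_2·(x - 5)² with b_2 = Δ_2 - h_2(2M_2 + M_3)/6 = 11/26, c_2 = M_2/2 = -9/13, d_2 = (M_3 - M_2)/(6h_2) = 3/26. So s'(5) = 11/26.

0.4231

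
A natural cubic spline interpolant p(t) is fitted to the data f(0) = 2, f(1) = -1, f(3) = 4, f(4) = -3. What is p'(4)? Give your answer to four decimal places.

-9.1250

Write M_i for p''(x_i). With h_i = 1, 2, 1 and divided differences Δ_i = -3, 5/2, -7, the continuity of p' gives the tridiagonal system
  1·M_0 + 6·M_1 + 2·M_2 = 6(Δ_1 - Δ_0) = 33
  2·M_1 + 6·M_2 + 1·M_3 = 6(Δ_2 - Δ_1) = -57
Natural end conditions: M_0 = M_3 = 0.
Hence M_0 = 0, M_1 = 39/4, M_2 = -51/4, M_3 = 0.
On [3, 4], p'(t) = b_2 + 2c_2·(t - 3) + 3d_2·(t - 3)² with b_2 = Δ_2 - h_2(2M_2 + M_3)/6 = -11/4, c_2 = M_2/2 = -51/8, d_2 = (M_3 - M_2)/(6h_2) = 17/8. So p'(4) = -73/8.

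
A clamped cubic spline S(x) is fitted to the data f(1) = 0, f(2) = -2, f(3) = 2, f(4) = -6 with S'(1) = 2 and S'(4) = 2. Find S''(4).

Let M_i = S''(x_i). Step sizes h_i = 1, 1, 1; slopes of the chords Δ_i = (y_(i+1) - y_i)/h_i = -2, 4, -8.
  1·M_0 + 4·M_1 + 1·M_2 = 6(Δ_1 - Δ_0) = 36
  1·M_1 + 4·M_2 + 1·M_3 = 6(Δ_2 - Δ_1) = -72
Clamped end conditions give two more equations: 2h_0·M_0 + h_0·M_1 = 6(Δ_0 - S'(1)) = -24 and h_2·M_2 + 2h_2·M_3 = 6(S'(4) - Δ_2) = 60.
Hence M_0 = -24, M_1 = 24, M_2 = -36, M_3 = 48.

48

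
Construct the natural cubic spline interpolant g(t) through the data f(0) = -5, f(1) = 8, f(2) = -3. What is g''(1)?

With σ_i denoting the second derivative at x_i, h_i = 1, 1, and Δ_i = (y_(i+1) − y_i)/h_i = 13, -11:
  1·σ_0 + 4·σ_1 + 1·σ_2 = 6(Δ_1 - Δ_0) = -144
Natural end conditions: σ_0 = σ_2 = 0.
Hence σ_0 = 0, σ_1 = -36, σ_2 = 0.

-36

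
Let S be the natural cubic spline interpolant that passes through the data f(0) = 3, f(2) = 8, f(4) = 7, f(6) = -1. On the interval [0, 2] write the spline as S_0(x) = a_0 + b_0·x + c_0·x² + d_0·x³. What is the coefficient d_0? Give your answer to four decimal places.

-0.1417

Put M_i = S'' at the i-th knot. Here h = (2, 2, 2) and Δ = (5/2, -1/2, -4), so the interior equations h_(i-1)·M_(i-1) + 2(h_(i-1)+h_i)·M_i + h_i·M_(i+1) = 6(Δ_i − Δ_(i-1)) read
  2·M_0 + 8·M_1 + 2·M_2 = 6(Δ_1 - Δ_0) = -18
  2·M_1 + 8·M_2 + 2·M_3 = 6(Δ_2 - Δ_1) = -21
Natural end conditions: M_0 = M_3 = 0.
Solving: M_0 = 0, M_1 = -17/10, M_2 = -11/5, M_3 = 0.
On [0, 2], with S_0(x) = a_0 + b_0·x + c_0·x² + d_0·x³: c_0 = M_0/2 = 0, d_0 = (M_1 - M_0)/(6h_0) = -17/120, b_0 = Δ_0 - h_0(2M_0 + M_1)/6 = 46/15.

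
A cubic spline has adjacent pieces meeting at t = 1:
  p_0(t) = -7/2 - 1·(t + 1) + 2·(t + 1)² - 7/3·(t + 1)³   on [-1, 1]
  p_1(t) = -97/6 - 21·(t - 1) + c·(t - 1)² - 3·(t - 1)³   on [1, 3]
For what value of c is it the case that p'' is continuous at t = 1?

-12

p_0''(t) = 4 - 14·(t + 1), so p_0''(1) = -24. On the right, p_1''(1) = 2c, so c = -12.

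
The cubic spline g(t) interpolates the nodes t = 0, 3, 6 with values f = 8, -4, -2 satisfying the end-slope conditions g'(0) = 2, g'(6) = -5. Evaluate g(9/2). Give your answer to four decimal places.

Put m_i = g'' at the i-th knot. Here h = (3, 3) and Δ = (-4, 2/3), so the interior equations h_(i-1)·m_(i-1) + 2(h_(i-1)+h_i)·m_i + h_i·m_(i+1) = 6(Δ_i − Δ_(i-1)) read
  3·m_0 + 12·m_1 + 3·m_2 = 6(Δ_1 - Δ_0) = 28
Clamped end conditions give two more equations: 2h_0·m_0 + h_0·m_1 = 6(Δ_0 - g'(0)) = -36 and h_1·m_1 + 2h_1·m_2 = 6(g'(6) - Δ_1) = -34.
Solving the tridiagonal system: m_0 = -19/2, m_1 = 7, m_2 = -55/6.
On [3, 6], g(t) = -4 - 7/4·(t - 3) + 7/2·(t - 3)² - 97/108·(t - 3)³.
With (t - 3) = 3/2: g(9/2) = -57/32.

-1.7813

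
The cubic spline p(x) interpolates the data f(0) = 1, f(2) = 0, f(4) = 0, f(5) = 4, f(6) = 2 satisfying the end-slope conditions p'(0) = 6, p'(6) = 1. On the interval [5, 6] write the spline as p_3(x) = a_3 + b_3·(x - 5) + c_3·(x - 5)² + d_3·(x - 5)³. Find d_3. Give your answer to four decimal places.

5.1369

Put m_i = p'' at the i-th knot. Here h = (2, 2, 1, 1) and Δ = (-1/2, 0, 4, -2), so the interior equations h_(i-1)·m_(i-1) + 2(h_(i-1)+h_i)·m_i + h_i·m_(i+1) = 6(Δ_i − Δ_(i-1)) read
  2·m_0 + 8·m_1 + 2·m_2 = 6(Δ_1 - Δ_0) = 3
  2·m_1 + 6·m_2 + 1·m_3 = 6(Δ_2 - Δ_1) = 24
  1·m_2 + 4·m_3 + 1·m_4 = 6(Δ_3 - Δ_2) = -36
Clamped end conditions give two more equations: 2h_0·m_0 + h_0·m_1 = 6(Δ_0 - p'(0)) = -39 and h_3·m_3 + 2h_3·m_4 = 6(p'(6) - Δ_3) = 18.
Hence m_0 = -883/84, m_1 = 32/21, m_2 = 71/12, m_3 = -611/42, m_4 = 1367/84.
On [5, 6], with p_3(x) = a_3 + b_3·(x - 5) + c_3·(x - 5)² + d_3·(x - 5)³: c_3 = m_3/2 = -611/84, d_3 = (m_4 - m_3)/(6h_3) = 863/168, b_3 = Δ_3 - h_3(2m_3 + m_4)/6 = 23/168.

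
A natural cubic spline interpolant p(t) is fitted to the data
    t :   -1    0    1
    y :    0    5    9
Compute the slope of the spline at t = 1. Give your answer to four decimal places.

Let M_i = p''(x_i). Step sizes h_i = 1, 1; slopes of the chords Δ_i = (y_(i+1) - y_i)/h_i = 5, 4.
  1·M_0 + 4·M_1 + 1·M_2 = 6(Δ_1 - Δ_0) = -6
Natural end conditions: M_0 = M_2 = 0.
Solving the tridiagonal system: M_0 = 0, M_1 = -3/2, M_2 = 0.
On [0, 1], p'(t) = b_1 + 2c_1·t + 3d_1·t² with b_1 = Δ_1 - h_1(2M_1 + M_2)/6 = 9/2, c_1 = M_1/2 = -3/4, d_1 = (M_2 - M_1)/(6h_1) = 1/4. So p'(1) = 15/4.

3.7500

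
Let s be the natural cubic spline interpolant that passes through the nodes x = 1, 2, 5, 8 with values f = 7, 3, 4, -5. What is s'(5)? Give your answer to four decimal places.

Put M_i = s'' at the i-th knot. Here h = (1, 3, 3) and Δ = (-4, 1/3, -3), so the interior equations h_(i-1)·M_(i-1) + 2(h_(i-1)+h_i)·M_i + h_i·M_(i+1) = 6(Δ_i − Δ_(i-1)) read
  1·M_0 + 8·M_1 + 3·M_2 = 6(Δ_1 - Δ_0) = 26
  3·M_1 + 12·M_2 + 3·M_3 = 6(Δ_2 - Δ_1) = -20
Natural end conditions: M_0 = M_3 = 0.
Forward elimination and back-substitution give M_0 = 0, M_1 = 124/29, M_2 = -238/87, M_3 = 0.
On [5, 8], s'(x) = b_2 + 2c_2·(x - 5) + 3d_2·(x - 5)² with b_2 = Δ_2 - h_2(2M_2 + M_3)/6 = -23/87, c_2 = M_2/2 = -119/87, d_2 = (M_3 - M_2)/(6h_2) = 119/783. So s'(5) = -23/87.

-0.2644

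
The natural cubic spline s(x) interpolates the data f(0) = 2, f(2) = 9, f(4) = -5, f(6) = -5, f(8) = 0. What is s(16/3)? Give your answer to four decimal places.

-6.5106

Write M_i for s''(x_i). With h_i = 2, 2, 2, 2 and divided differences Δ_i = 7/2, -7, 0, 5/2, the continuity of s' gives the tridiagonal system
  2·M_0 + 8·M_1 + 2·M_2 = 6(Δ_1 - Δ_0) = -63
  2·M_1 + 8·M_2 + 2·M_3 = 6(Δ_2 - Δ_1) = 42
  2·M_2 + 8·M_3 + 2·M_4 = 6(Δ_3 - Δ_2) = 15
Natural end conditions: M_0 = M_4 = 0.
Solving: M_0 = 0, M_1 = -549/56, M_2 = 54/7, M_3 = -3/56, M_4 = 0.
On [4, 6], s(x) = -5 - 41/8·(x - 4) + 27/7·(x - 4)² - 145/224·(x - 4)³.
With (x - 4) = 4/3: s(16/3) = -2461/378.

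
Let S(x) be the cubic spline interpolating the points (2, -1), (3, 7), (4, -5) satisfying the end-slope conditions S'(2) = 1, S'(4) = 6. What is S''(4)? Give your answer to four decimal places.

Let M_i = S''(x_i). Step sizes h_i = 1, 1; slopes of the chords Δ_i = (y_(i+1) - y_i)/h_i = 8, -12.
  1·M_0 + 4·M_1 + 1·M_2 = 6(Δ_1 - Δ_0) = -120
Clamped end conditions give two more equations: 2h_0·M_0 + h_0·M_1 = 6(Δ_0 - S'(2)) = 42 and h_1·M_1 + 2h_1·M_2 = 6(S'(4) - Δ_1) = 108.
Solving the tridiagonal system: M_0 = 107/2, M_1 = -65, M_2 = 173/2.

86.5000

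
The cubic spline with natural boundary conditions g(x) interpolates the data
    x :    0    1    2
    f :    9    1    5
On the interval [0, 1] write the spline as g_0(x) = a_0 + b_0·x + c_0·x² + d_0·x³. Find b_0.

Put m_i = g'' at the i-th knot. Here h = (1, 1) and Δ = (-8, 4), so the interior equations h_(i-1)·m_(i-1) + 2(h_(i-1)+h_i)·m_i + h_i·m_(i+1) = 6(Δ_i − Δ_(i-1)) read
  1·m_0 + 4·m_1 + 1·m_2 = 6(Δ_1 - Δ_0) = 72
Natural end conditions: m_0 = m_2 = 0.
Solving the tridiagonal system: m_0 = 0, m_1 = 18, m_2 = 0.
On [0, 1], with g_0(x) = a_0 + b_0·x + c_0·x² + d_0·x³: c_0 = m_0/2 = 0, d_0 = (m_1 - m_0)/(6h_0) = 3, b_0 = Δ_0 - h_0(2m_0 + m_1)/6 = -11.

-11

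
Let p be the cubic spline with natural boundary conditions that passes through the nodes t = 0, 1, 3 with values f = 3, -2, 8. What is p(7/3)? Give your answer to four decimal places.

2.6914

Put M_i = p'' at the i-th knot. Here h = (1, 2) and Δ = (-5, 5), so the interior equations h_(i-1)·M_(i-1) + 2(h_(i-1)+h_i)·M_i + h_i·M_(i+1) = 6(Δ_i − Δ_(i-1)) read
  1·M_0 + 6·M_1 + 2·M_2 = 6(Δ_1 - Δ_0) = 60
Natural end conditions: M_0 = M_2 = 0.
Solving: M_0 = 0, M_1 = 10, M_2 = 0.
On [1, 3], p(t) = -2 - 5/3·(t - 1) + 5·(t - 1)² - 5/6·(t - 1)³.
With (t - 1) = 4/3: p(7/3) = 218/81.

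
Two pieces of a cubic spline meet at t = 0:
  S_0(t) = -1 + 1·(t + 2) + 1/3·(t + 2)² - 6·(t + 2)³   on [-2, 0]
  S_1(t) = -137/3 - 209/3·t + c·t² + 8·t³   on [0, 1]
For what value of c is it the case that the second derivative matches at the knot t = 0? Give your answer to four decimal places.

-35.6667

S_0''(t) = 2/3 - 36·(t + 2), so S_0''(0) = -214/3. On the right, S_1''(0) = 2c, so c = -107/3.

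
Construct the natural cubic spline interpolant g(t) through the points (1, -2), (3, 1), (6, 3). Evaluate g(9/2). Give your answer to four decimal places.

2.2813

Let σ_i = g''(x_i). Step sizes h_i = 2, 3; slopes of the chords Δ_i = (y_(i+1) - y_i)/h_i = 3/2, 2/3.
  2·σ_0 + 10·σ_1 + 3·σ_2 = 6(Δ_1 - Δ_0) = -5
Natural end conditions: σ_0 = σ_2 = 0.
Hence σ_0 = 0, σ_1 = -1/2, σ_2 = 0.
On [3, 6], g(t) = 1 + 7/6·(t - 3) - 1/4·(t - 3)² + 1/36·(t - 3)³.
With (t - 3) = 3/2: g(9/2) = 73/32.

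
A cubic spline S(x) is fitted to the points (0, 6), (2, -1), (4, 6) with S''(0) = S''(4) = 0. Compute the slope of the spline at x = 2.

Let m_i = S''(x_i). Step sizes h_i = 2, 2; slopes of the chords Δ_i = (y_(i+1) - y_i)/h_i = -7/2, 7/2.
  2·m_0 + 8·m_1 + 2·m_2 = 6(Δ_1 - Δ_0) = 42
Natural end conditions: m_0 = m_2 = 0.
Hence m_0 = 0, m_1 = 21/4, m_2 = 0.
On [2, 4], S'(x) = b_1 + 2c_1·(x - 2) + 3d_1·(x - 2)² with b_1 = Δ_1 - h_1(2m_1 + m_2)/6 = 0, c_1 = m_1/2 = 21/8, d_1 = (m_2 - m_1)/(6h_1) = -7/16. So S'(2) = 0.

0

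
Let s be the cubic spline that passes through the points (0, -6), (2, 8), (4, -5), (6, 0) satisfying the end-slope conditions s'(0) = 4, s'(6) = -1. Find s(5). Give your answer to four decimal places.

-2.9417

With M_i denoting the second derivative at x_i, h_i = 2, 2, 2, and Δ_i = (y_(i+1) − y_i)/h_i = 7, -13/2, 5/2:
  2·M_0 + 8·M_1 + 2·M_2 = 6(Δ_1 - Δ_0) = -81
  2·M_1 + 8·M_2 + 2·M_3 = 6(Δ_2 - Δ_1) = 54
Clamped end conditions give two more equations: 2h_0·M_0 + h_0·M_1 = 6(Δ_0 - s'(0)) = 18 and h_2·M_2 + 2h_2·M_3 = 6(s'(6) - Δ_2) = -21.
Forward elimination and back-substitution give M_0 = 194/15, M_1 = -253/15, M_2 = 421/30, M_3 = -184/15.
On [4, 6], s(t) = -5 - 83/30·(t - 4) + 421/60·(t - 4)² - 263/120·(t - 4)³.
With (t - 4) = 1: s(5) = -353/120.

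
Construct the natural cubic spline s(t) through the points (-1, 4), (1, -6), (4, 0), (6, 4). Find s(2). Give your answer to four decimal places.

-5.9487

Put M_i = s'' at the i-th knot. Here h = (2, 3, 2) and Δ = (-5, 2, 2), so the interior equations h_(i-1)·M_(i-1) + 2(h_(i-1)+h_i)·M_i + h_i·M_(i+1) = 6(Δ_i − Δ_(i-1)) read
  2·M_0 + 10·M_1 + 3·M_2 = 6(Δ_1 - Δ_0) = 42
  3·M_1 + 10·M_2 + 2·M_3 = 6(Δ_2 - Δ_1) = 0
Natural end conditions: M_0 = M_3 = 0.
Forward elimination and back-substitution give M_0 = 0, M_1 = 60/13, M_2 = -18/13, M_3 = 0.
On [1, 4], s(t) = -6 - 25/13·(t - 1) + 30/13·(t - 1)² - 1/3·(t - 1)³.
With (t - 1) = 1: s(2) = -232/39.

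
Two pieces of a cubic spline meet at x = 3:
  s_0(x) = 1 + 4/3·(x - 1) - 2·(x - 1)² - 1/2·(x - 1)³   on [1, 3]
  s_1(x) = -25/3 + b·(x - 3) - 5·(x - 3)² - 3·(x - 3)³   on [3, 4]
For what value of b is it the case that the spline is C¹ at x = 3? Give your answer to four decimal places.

-12.6667

s_0'(x) = 4/3 - 4·(x - 1) - 3/2·(x - 1)², so s_0'(3) = -38/3. On the right, s_1'(3) = b, so b = -38/3.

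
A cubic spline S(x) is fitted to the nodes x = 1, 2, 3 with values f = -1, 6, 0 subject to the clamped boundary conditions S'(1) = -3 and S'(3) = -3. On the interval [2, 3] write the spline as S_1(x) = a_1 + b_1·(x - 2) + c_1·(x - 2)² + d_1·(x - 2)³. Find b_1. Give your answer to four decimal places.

Write σ_i for S''(x_i). With h_i = 1, 1 and divided differences Δ_i = 7, -6, the continuity of S' gives the tridiagonal system
  1·σ_0 + 4·σ_1 + 1·σ_2 = 6(Δ_1 - Δ_0) = -78
Clamped end conditions give two more equations: 2h_0·σ_0 + h_0·σ_1 = 6(Δ_0 - S'(1)) = 60 and h_1·σ_1 + 2h_1·σ_2 = 6(S'(3) - Δ_1) = 18.
Hence σ_0 = 99/2, σ_1 = -39, σ_2 = 57/2.
On [2, 3], with S_1(x) = a_1 + b_1·(x - 2) + c_1·(x - 2)² + d_1·(x - 2)³: c_1 = σ_1/2 = -39/2, d_1 = (σ_2 - σ_1)/(6h_1) = 45/4, b_1 = Δ_1 - h_1(2σ_1 + σ_2)/6 = 9/4.

2.2500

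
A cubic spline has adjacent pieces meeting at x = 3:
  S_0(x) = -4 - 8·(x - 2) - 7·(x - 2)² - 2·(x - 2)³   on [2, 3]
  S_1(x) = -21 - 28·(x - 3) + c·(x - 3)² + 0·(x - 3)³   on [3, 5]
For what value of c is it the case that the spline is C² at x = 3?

S_0''(x) = -14 - 12·(x - 2), so S_0''(3) = -26. On the right, S_1''(3) = 2c, so c = -13.

-13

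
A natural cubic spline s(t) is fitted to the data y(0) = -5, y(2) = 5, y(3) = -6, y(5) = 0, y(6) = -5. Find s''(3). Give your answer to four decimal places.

22.4516

Write m_i for s''(x_i). With h_i = 2, 1, 2, 1 and divided differences Δ_i = 5, -11, 3, -5, the continuity of s' gives the tridiagonal system
  2·m_0 + 6·m_1 + 1·m_2 = 6(Δ_1 - Δ_0) = -96
  1·m_1 + 6·m_2 + 2·m_3 = 6(Δ_2 - Δ_1) = 84
  2·m_2 + 6·m_3 + 1·m_4 = 6(Δ_3 - Δ_2) = -48
Natural end conditions: m_0 = m_4 = 0.
Solving the tridiagonal system: m_0 = 0, m_1 = -612/31, m_2 = 696/31, m_3 = -480/31, m_4 = 0.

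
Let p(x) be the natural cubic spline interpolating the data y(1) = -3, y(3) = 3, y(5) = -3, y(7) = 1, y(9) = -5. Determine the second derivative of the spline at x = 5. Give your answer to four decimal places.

Let m_i = p''(x_i). Step sizes h_i = 2, 2, 2, 2; slopes of the chords Δ_i = (y_(i+1) - y_i)/h_i = 3, -3, 2, -3.
  2·m_0 + 8·m_1 + 2·m_2 = 6(Δ_1 - Δ_0) = -36
  2·m_1 + 8·m_2 + 2·m_3 = 6(Δ_2 - Δ_1) = 30
  2·m_2 + 8·m_3 + 2·m_4 = 6(Δ_3 - Δ_2) = -30
Natural end conditions: m_0 = m_4 = 0.
Solving: m_0 = 0, m_1 = -345/56, m_2 = 93/14, m_3 = -303/56, m_4 = 0.

6.6429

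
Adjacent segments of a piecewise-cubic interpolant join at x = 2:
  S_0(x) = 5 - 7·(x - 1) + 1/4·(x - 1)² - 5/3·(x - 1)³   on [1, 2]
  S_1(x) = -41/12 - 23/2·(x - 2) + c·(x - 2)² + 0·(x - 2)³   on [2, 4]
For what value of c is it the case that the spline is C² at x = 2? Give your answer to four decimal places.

S_0''(x) = 1/2 - 10·(x - 1), so S_0''(2) = -19/2. On the right, S_1''(2) = 2c, so c = -19/4.

-4.7500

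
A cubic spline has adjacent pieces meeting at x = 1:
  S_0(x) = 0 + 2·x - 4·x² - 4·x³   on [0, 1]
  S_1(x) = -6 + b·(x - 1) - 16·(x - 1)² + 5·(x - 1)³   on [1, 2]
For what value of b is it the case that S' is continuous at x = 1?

-18

S_0'(x) = 2 - 8·x - 12·x², so S_0'(1) = -18. On the right, S_1'(1) = b, so b = -18.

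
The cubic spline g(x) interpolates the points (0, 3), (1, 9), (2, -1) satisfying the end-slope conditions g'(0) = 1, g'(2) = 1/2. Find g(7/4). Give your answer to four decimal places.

Let m_i = g''(x_i). Step sizes h_i = 1, 1; slopes of the chords Δ_i = (y_(i+1) - y_i)/h_i = 6, -10.
  1·m_0 + 4·m_1 + 1·m_2 = 6(Δ_1 - Δ_0) = -96
Clamped end conditions give two more equations: 2h_0·m_0 + h_0·m_1 = 6(Δ_0 - g'(0)) = 30 and h_1·m_1 + 2h_1·m_2 = 6(g'(2) - Δ_1) = 63.
Hence m_0 = 155/4, m_1 = -95/2, m_2 = 221/4.
On [1, 2], g(x) = 9 - 27/8·(x - 1) - 95/4·(x - 1)² + 137/8·(x - 1)³.
With (x - 1) = 3/4: g(7/4) = 171/512.

0.3340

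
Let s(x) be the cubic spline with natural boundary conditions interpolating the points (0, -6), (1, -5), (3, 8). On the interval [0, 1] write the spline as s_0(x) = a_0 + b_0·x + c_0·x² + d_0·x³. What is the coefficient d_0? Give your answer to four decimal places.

0.9167

Put M_i = s'' at the i-th knot. Here h = (1, 2) and Δ = (1, 13/2), so the interior equations h_(i-1)·M_(i-1) + 2(h_(i-1)+h_i)·M_i + h_i·M_(i+1) = 6(Δ_i − Δ_(i-1)) read
  1·M_0 + 6·M_1 + 2·M_2 = 6(Δ_1 - Δ_0) = 33
Natural end conditions: M_0 = M_2 = 0.
Forward elimination and back-substitution give M_0 = 0, M_1 = 11/2, M_2 = 0.
On [0, 1], with s_0(x) = a_0 + b_0·x + c_0·x² + d_0·x³: c_0 = M_0/2 = 0, d_0 = (M_1 - M_0)/(6h_0) = 11/12, b_0 = Δ_0 - h_0(2M_0 + M_1)/6 = 1/12.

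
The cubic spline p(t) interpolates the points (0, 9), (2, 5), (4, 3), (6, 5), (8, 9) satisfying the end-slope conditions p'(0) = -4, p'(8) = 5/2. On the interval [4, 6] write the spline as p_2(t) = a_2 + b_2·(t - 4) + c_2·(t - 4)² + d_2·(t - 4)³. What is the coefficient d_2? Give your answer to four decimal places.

Write M_i for p''(x_i). With h_i = 2, 2, 2, 2 and divided differences Δ_i = -2, -1, 1, 2, the continuity of p' gives the tridiagonal system
  2·M_0 + 8·M_1 + 2·M_2 = 6(Δ_1 - Δ_0) = 6
  2·M_1 + 8·M_2 + 2·M_3 = 6(Δ_2 - Δ_1) = 12
  2·M_2 + 8·M_3 + 2·M_4 = 6(Δ_3 - Δ_2) = 6
Clamped end conditions give two more equations: 2h_0·M_0 + h_0·M_1 = 6(Δ_0 - p'(0)) = 12 and h_3·M_3 + 2h_3·M_4 = 6(p'(8) - Δ_3) = 3.
Solving: M_0 = 361/112, M_1 = -25/56, M_2 = 25/16, M_3 = 11/56, M_4 = 73/112.
On [4, 6], with p_2(t) = a_2 + b_2·(t - 4) + c_2·(t - 4)² + d_2·(t - 4)³: c_2 = M_2/2 = 25/32, d_2 = (M_3 - M_2)/(6h_2) = -51/448, b_2 = Δ_2 - h_2(2M_2 + M_3)/6 = -3/28.

-0.1138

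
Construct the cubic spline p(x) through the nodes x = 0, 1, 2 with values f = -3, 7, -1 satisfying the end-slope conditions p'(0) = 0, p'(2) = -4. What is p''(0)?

With m_i denoting the second derivative at x_i, h_i = 1, 1, and Δ_i = (y_(i+1) − y_i)/h_i = 10, -8:
  1·m_0 + 4·m_1 + 1·m_2 = 6(Δ_1 - Δ_0) = -108
Clamped end conditions give two more equations: 2h_0·m_0 + h_0·m_1 = 6(Δ_0 - p'(0)) = 60 and h_1·m_1 + 2h_1·m_2 = 6(p'(2) - Δ_1) = 24.
Hence m_0 = 55, m_1 = -50, m_2 = 37.

55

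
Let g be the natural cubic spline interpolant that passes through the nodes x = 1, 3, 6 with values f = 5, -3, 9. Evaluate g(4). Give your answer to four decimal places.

With M_i denoting the second derivative at x_i, h_i = 2, 3, and Δ_i = (y_(i+1) − y_i)/h_i = -4, 4:
  2·M_0 + 10·M_1 + 3·M_2 = 6(Δ_1 - Δ_0) = 48
Natural end conditions: M_0 = M_2 = 0.
Hence M_0 = 0, M_1 = 24/5, M_2 = 0.
On [3, 6], g(x) = -3 - 4/5·(x - 3) + 12/5·(x - 3)² - 4/15·(x - 3)³.
With (x - 3) = 1: g(4) = -5/3.

-1.6667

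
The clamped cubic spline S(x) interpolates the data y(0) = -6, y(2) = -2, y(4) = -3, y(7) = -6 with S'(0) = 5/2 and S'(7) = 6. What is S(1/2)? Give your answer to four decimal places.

-4.7796

Write σ_i for S''(x_i). With h_i = 2, 2, 3 and divided differences Δ_i = 2, -1/2, -1, the continuity of S' gives the tridiagonal system
  2·σ_0 + 8·σ_1 + 2·σ_2 = 6(Δ_1 - Δ_0) = -15
  2·σ_1 + 10·σ_2 + 3·σ_3 = 6(Δ_2 - Δ_1) = -3
Clamped end conditions give two more equations: 2h_0·σ_0 + h_0·σ_1 = 6(Δ_0 - S'(0)) = -3 and h_2·σ_2 + 2h_2·σ_3 = 6(S'(7) - Δ_2) = 42.
Hence σ_0 = -11/74, σ_1 = -89/74, σ_2 = -94/37, σ_3 = 306/37.
On [0, 2], S(x) = -6 + 5/2·x - 11/148·x² - 13/148·x³.
With x = 1/2: S(1/2) = -5659/1184.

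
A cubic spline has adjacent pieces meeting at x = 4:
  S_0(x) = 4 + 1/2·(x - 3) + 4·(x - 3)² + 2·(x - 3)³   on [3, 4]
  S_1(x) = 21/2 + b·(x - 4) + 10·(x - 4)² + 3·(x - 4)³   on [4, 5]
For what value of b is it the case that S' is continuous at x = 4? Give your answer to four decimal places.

S_0'(x) = 1/2 + 8·(x - 3) + 6·(x - 3)², so S_0'(4) = 29/2. On the right, S_1'(4) = b, so b = 29/2.

14.5000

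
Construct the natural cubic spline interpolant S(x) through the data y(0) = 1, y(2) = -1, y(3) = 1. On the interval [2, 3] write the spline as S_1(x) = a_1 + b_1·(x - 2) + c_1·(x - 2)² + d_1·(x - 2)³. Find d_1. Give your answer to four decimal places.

With M_i denoting the second derivative at x_i, h_i = 2, 1, and Δ_i = (y_(i+1) − y_i)/h_i = -1, 2:
  2·M_0 + 6·M_1 + 1·M_2 = 6(Δ_1 - Δ_0) = 18
Natural end conditions: M_0 = M_2 = 0.
Solving the tridiagonal system: M_0 = 0, M_1 = 3, M_2 = 0.
On [2, 3], with S_1(x) = a_1 + b_1·(x - 2) + c_1·(x - 2)² + d_1·(x - 2)³: c_1 = M_1/2 = 3/2, d_1 = (M_2 - M_1)/(6h_1) = -1/2, b_1 = Δ_1 - h_1(2M_1 + M_2)/6 = 1.

-0.5000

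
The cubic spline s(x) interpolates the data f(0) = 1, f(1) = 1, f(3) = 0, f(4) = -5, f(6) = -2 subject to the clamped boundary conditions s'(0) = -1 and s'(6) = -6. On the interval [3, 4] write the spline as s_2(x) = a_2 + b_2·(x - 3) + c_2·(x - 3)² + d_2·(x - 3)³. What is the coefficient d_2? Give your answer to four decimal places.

Put M_i = s'' at the i-th knot. Here h = (1, 2, 1, 2) and Δ = (0, -1/2, -5, 3/2), so the interior equations h_(i-1)·M_(i-1) + 2(h_(i-1)+h_i)·M_i + h_i·M_(i+1) = 6(Δ_i − Δ_(i-1)) read
  1·M_0 + 6·M_1 + 2·M_2 = 6(Δ_1 - Δ_0) = -3
  2·M_1 + 6·M_2 + 1·M_3 = 6(Δ_2 - Δ_1) = -27
  1·M_2 + 6·M_3 + 2·M_4 = 6(Δ_3 - Δ_2) = 39
Clamped end conditions give two more equations: 2h_0·M_0 + h_0·M_1 = 6(Δ_0 - s'(0)) = 6 and h_3·M_3 + 2h_3·M_4 = 6(s'(6) - Δ_3) = -45.
Solving: M_0 = 206/93, M_1 = 146/93, M_2 = -1361/186, M_3 = 1280/93, M_4 = -6745/372.
On [3, 4], with s_2(x) = a_2 + b_2·(x - 3) + c_2·(x - 3)² + d_2·(x - 3)³: c_2 = M_2/2 = -1361/372, d_2 = (M_3 - M_2)/(6h_2) = 1307/372, b_2 = Δ_2 - h_2(2M_2 + M_3)/6 = -301/62.

3.5134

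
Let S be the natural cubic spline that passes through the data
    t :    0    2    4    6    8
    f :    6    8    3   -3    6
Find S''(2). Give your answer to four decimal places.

-2.3036

With M_i denoting the second derivative at x_i, h_i = 2, 2, 2, 2, and Δ_i = (y_(i+1) − y_i)/h_i = 1, -5/2, -3, 9/2:
  2·M_0 + 8·M_1 + 2·M_2 = 6(Δ_1 - Δ_0) = -21
  2·M_1 + 8·M_2 + 2·M_3 = 6(Δ_2 - Δ_1) = -3
  2·M_2 + 8·M_3 + 2·M_4 = 6(Δ_3 - Δ_2) = 45
Natural end conditions: M_0 = M_4 = 0.
Forward elimination and back-substitution give M_0 = 0, M_1 = -129/56, M_2 = -9/7, M_3 = 333/56, M_4 = 0.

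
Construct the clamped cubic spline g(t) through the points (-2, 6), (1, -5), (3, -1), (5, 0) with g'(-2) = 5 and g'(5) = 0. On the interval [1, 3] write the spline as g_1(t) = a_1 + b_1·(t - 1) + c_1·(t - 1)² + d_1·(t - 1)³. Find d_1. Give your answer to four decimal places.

Let M_i = g''(x_i). Step sizes h_i = 3, 2, 2; slopes of the chords Δ_i = (y_(i+1) - y_i)/h_i = -11/3, 2, 1/2.
  3·M_0 + 10·M_1 + 2·M_2 = 6(Δ_1 - Δ_0) = 34
  2·M_1 + 8·M_2 + 2·M_3 = 6(Δ_2 - Δ_1) = -9
Clamped end conditions give two more equations: 2h_0·M_0 + h_0·M_1 = 6(Δ_0 - g'(-2)) = -52 and h_2·M_2 + 2h_2·M_3 = 6(g'(5) - Δ_2) = -3.
Hence M_0 = -1397/111, M_1 = 290/37, M_2 = -245/74, M_3 = 67/74.
On [1, 3], with g_1(t) = a_1 + b_1·(t - 1) + c_1·(t - 1)² + d_1·(t - 1)³: c_1 = M_1/2 = 145/37, d_1 = (M_2 - M_1)/(6h_1) = -275/296, b_1 = Δ_1 - h_1(2M_1 + M_2)/6 = -157/74.

-0.9291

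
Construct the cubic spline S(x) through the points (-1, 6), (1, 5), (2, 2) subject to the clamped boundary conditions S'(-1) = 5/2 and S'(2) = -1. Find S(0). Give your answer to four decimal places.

6.9583

With M_i denoting the second derivative at x_i, h_i = 2, 1, and Δ_i = (y_(i+1) − y_i)/h_i = -1/2, -3:
  2·M_0 + 6·M_1 + 1·M_2 = 6(Δ_1 - Δ_0) = -15
Clamped end conditions give two more equations: 2h_0·M_0 + h_0·M_1 = 6(Δ_0 - S'(-1)) = -18 and h_1·M_1 + 2h_1·M_2 = 6(S'(2) - Δ_1) = 12.
Solving the tridiagonal system: M_0 = -19/6, M_1 = -8/3, M_2 = 22/3.
On [-1, 1], S(x) = 6 + 5/2·(x + 1) - 19/12·(x + 1)² + 1/24·(x + 1)³.
With (x + 1) = 1: S(0) = 167/24.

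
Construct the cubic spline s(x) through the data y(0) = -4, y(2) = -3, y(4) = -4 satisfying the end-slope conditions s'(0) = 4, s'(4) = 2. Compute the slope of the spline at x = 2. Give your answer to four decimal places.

-1.5000

Put M_i = s'' at the i-th knot. Here h = (2, 2) and Δ = (1/2, -1/2), so the interior equations h_(i-1)·M_(i-1) + 2(h_(i-1)+h_i)·M_i + h_i·M_(i+1) = 6(Δ_i − Δ_(i-1)) read
  2·M_0 + 8·M_1 + 2·M_2 = 6(Δ_1 - Δ_0) = -6
Clamped end conditions give two more equations: 2h_0·M_0 + h_0·M_1 = 6(Δ_0 - s'(0)) = -21 and h_1·M_1 + 2h_1·M_2 = 6(s'(4) - Δ_1) = 15.
Hence M_0 = -5, M_1 = -1/2, M_2 = 4.
On [2, 4], s'(x) = b_1 + 2c_1·(x - 2) + 3d_1·(x - 2)² with b_1 = Δ_1 - h_1(2M_1 + M_2)/6 = -3/2, c_1 = M_1/2 = -1/4, d_1 = (M_2 - M_1)/(6h_1) = 3/8. So s'(2) = -3/2.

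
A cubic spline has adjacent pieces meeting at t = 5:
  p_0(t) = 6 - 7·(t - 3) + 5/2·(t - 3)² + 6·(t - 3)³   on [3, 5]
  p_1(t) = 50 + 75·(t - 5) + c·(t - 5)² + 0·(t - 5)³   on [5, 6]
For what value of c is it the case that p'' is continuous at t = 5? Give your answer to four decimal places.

38.5000

p_0''(t) = 5 + 36·(t - 3), so p_0''(5) = 77. On the right, p_1''(5) = 2c, so c = 77/2.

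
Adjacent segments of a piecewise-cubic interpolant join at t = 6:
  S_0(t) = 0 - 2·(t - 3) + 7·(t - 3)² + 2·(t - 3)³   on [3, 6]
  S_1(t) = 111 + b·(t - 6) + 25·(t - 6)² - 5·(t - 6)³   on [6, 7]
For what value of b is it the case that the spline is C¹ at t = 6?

94

S_0'(t) = -2 + 14·(t - 3) + 6·(t - 3)², so S_0'(6) = 94. On the right, S_1'(6) = b, so b = 94.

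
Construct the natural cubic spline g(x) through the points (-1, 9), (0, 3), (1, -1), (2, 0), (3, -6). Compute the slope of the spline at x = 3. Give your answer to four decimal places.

-8.1964

With M_i denoting the second derivative at x_i, h_i = 1, 1, 1, 1, and Δ_i = (y_(i+1) − y_i)/h_i = -6, -4, 1, -6:
  1·M_0 + 4·M_1 + 1·M_2 = 6(Δ_1 - Δ_0) = 12
  1·M_1 + 4·M_2 + 1·M_3 = 6(Δ_2 - Δ_1) = 30
  1·M_2 + 4·M_3 + 1·M_4 = 6(Δ_3 - Δ_2) = -42
Natural end conditions: M_0 = M_4 = 0.
Forward elimination and back-substitution give M_0 = 0, M_1 = 9/28, M_2 = 75/7, M_3 = -369/28, M_4 = 0.
On [2, 3], g'(x) = b_3 + 2c_3·(x - 2) + 3d_3·(x - 2)² with b_3 = Δ_3 - h_3(2M_3 + M_4)/6 = -45/28, c_3 = M_3/2 = -369/56, d_3 = (M_4 - M_3)/(6h_3) = 123/56. So g'(3) = -459/56.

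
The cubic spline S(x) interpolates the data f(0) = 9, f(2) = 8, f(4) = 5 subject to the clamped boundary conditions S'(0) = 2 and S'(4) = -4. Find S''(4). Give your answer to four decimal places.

-4.5000

Put M_i = S'' at the i-th knot. Here h = (2, 2) and Δ = (-1/2, -3/2), so the interior equations h_(i-1)·M_(i-1) + 2(h_(i-1)+h_i)·M_i + h_i·M_(i+1) = 6(Δ_i − Δ_(i-1)) read
  2·M_0 + 8·M_1 + 2·M_2 = 6(Δ_1 - Δ_0) = -6
Clamped end conditions give two more equations: 2h_0·M_0 + h_0·M_1 = 6(Δ_0 - S'(0)) = -15 and h_1·M_1 + 2h_1·M_2 = 6(S'(4) - Δ_1) = -15.
Hence M_0 = -9/2, M_1 = 3/2, M_2 = -9/2.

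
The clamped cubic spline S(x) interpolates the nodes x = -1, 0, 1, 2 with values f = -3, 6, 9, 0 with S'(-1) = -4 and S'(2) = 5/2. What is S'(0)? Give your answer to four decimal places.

Let m_i = S''(x_i). Step sizes h_i = 1, 1, 1; slopes of the chords Δ_i = (y_(i+1) - y_i)/h_i = 9, 3, -9.
  1·m_0 + 4·m_1 + 1·m_2 = 6(Δ_1 - Δ_0) = -36
  1·m_1 + 4·m_2 + 1·m_3 = 6(Δ_2 - Δ_1) = -72
Clamped end conditions give two more equations: 2h_0·m_0 + h_0·m_1 = 6(Δ_0 - S'(-1)) = 78 and h_2·m_2 + 2h_2·m_3 = 6(S'(2) - Δ_2) = 69.
Solving the tridiagonal system: m_0 = 689/15, m_1 = -208/15, m_2 = -397/15, m_3 = 716/15.
On [0, 1], S'(x) = b_1 + 2c_1·x + 3d_1·x² with b_1 = Δ_1 - h_1(2m_1 + m_2)/6 = 361/30, c_1 = m_1/2 = -104/15, d_1 = (m_2 - m_1)/(6h_1) = -21/10. So S'(0) = 361/30.

12.0333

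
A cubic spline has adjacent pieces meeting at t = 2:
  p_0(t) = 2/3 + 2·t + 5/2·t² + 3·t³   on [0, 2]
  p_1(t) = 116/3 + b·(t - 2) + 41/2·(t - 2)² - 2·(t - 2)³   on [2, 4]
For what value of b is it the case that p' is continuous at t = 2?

48

p_0'(t) = 2 + 5·t + 9·t², so p_0'(2) = 48. On the right, p_1'(2) = b, so b = 48.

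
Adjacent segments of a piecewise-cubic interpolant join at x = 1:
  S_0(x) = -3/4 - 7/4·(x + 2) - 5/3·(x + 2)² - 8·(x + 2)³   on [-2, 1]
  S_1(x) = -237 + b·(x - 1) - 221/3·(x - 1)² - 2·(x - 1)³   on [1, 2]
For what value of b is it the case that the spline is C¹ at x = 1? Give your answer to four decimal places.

S_0'(x) = -7/4 - 10/3·(x + 2) - 24·(x + 2)², so S_0'(1) = -911/4. On the right, S_1'(1) = b, so b = -911/4.

-227.7500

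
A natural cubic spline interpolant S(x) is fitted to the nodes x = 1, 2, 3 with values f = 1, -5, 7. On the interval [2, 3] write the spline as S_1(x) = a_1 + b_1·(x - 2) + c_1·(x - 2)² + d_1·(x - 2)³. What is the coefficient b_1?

With M_i denoting the second derivative at x_i, h_i = 1, 1, and Δ_i = (y_(i+1) − y_i)/h_i = -6, 12:
  1·M_0 + 4·M_1 + 1·M_2 = 6(Δ_1 - Δ_0) = 108
Natural end conditions: M_0 = M_2 = 0.
Solving the tridiagonal system: M_0 = 0, M_1 = 27, M_2 = 0.
On [2, 3], with S_1(x) = a_1 + b_1·(x - 2) + c_1·(x - 2)² + d_1·(x - 2)³: c_1 = M_1/2 = 27/2, d_1 = (M_2 - M_1)/(6h_1) = -9/2, b_1 = Δ_1 - h_1(2M_1 + M_2)/6 = 3.

3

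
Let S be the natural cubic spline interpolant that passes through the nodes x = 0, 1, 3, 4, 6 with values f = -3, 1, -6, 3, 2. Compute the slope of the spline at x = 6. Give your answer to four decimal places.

-4.7366

Write σ_i for S''(x_i). With h_i = 1, 2, 1, 2 and divided differences Δ_i = 4, -7/2, 9, -1/2, the continuity of S' gives the tridiagonal system
  1·σ_0 + 6·σ_1 + 2·σ_2 = 6(Δ_1 - Δ_0) = -45
  2·σ_1 + 6·σ_2 + 1·σ_3 = 6(Δ_2 - Δ_1) = 75
  1·σ_2 + 6·σ_3 + 2·σ_4 = 6(Δ_3 - Δ_2) = -57
Natural end conditions: σ_0 = σ_4 = 0.
Forward elimination and back-substitution give σ_0 = 0, σ_1 = -863/62, σ_2 = 597/31, σ_3 = -394/31, σ_4 = 0.
On [4, 6], S'(x) = b_3 + 2c_3·(x - 4) + 3d_3·(x - 4)² with b_3 = Δ_3 - h_3(2σ_3 + σ_4)/6 = 1483/186, c_3 = σ_3/2 = -197/31, d_3 = (σ_4 - σ_3)/(6h_3) = 197/186. So S'(6) = -881/186.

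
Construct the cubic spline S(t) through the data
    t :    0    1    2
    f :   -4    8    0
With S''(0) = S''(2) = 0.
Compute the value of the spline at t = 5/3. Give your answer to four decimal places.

4.1481

Put σ_i = S'' at the i-th knot. Here h = (1, 1) and Δ = (12, -8), so the interior equations h_(i-1)·σ_(i-1) + 2(h_(i-1)+h_i)·σ_i + h_i·σ_(i+1) = 6(Δ_i − Δ_(i-1)) read
  1·σ_0 + 4·σ_1 + 1·σ_2 = 6(Δ_1 - Δ_0) = -120
Natural end conditions: σ_0 = σ_2 = 0.
Hence σ_0 = 0, σ_1 = -30, σ_2 = 0.
On [1, 2], S(t) = 8 + 2·(t - 1) - 15·(t - 1)² + 5·(t - 1)³.
With (t - 1) = 2/3: S(5/3) = 112/27.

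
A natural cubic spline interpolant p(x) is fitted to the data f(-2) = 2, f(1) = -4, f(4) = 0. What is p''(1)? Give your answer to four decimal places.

Put σ_i = p'' at the i-th knot. Here h = (3, 3) and Δ = (-2, 4/3), so the interior equations h_(i-1)·σ_(i-1) + 2(h_(i-1)+h_i)·σ_i + h_i·σ_(i+1) = 6(Δ_i − Δ_(i-1)) read
  3·σ_0 + 12·σ_1 + 3·σ_2 = 6(Δ_1 - Δ_0) = 20
Natural end conditions: σ_0 = σ_2 = 0.
Solving the tridiagonal system: σ_0 = 0, σ_1 = 5/3, σ_2 = 0.

1.6667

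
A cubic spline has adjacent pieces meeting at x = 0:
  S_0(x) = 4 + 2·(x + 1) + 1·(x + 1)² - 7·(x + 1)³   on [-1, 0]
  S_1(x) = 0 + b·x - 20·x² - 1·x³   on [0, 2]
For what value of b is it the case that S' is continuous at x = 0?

S_0'(x) = 2 + 2·(x + 1) - 21·(x + 1)², so S_0'(0) = -17. On the right, S_1'(0) = b, so b = -17.

-17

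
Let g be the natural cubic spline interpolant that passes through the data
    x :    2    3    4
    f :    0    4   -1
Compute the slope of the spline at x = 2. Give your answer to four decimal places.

6.2500

Write M_i for g''(x_i). With h_i = 1, 1 and divided differences Δ_i = 4, -5, the continuity of g' gives the tridiagonal system
  1·M_0 + 4·M_1 + 1·M_2 = 6(Δ_1 - Δ_0) = -54
Natural end conditions: M_0 = M_2 = 0.
Forward elimination and back-substitution give M_0 = 0, M_1 = -27/2, M_2 = 0.
On [2, 3], g'(x) = b_0 + 2c_0·(x - 2) + 3d_0·(x - 2)² with b_0 = Δ_0 - h_0(2M_0 + M_1)/6 = 25/4, c_0 = M_0/2 = 0, d_0 = (M_1 - M_0)/(6h_0) = -9/4. So g'(2) = 25/4.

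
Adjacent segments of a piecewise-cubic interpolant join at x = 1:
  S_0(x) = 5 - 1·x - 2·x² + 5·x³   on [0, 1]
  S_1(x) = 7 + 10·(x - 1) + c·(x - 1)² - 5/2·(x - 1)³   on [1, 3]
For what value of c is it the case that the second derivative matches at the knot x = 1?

S_0''(x) = -4 + 30·x, so S_0''(1) = 26. On the right, S_1''(1) = 2c, so c = 13.

13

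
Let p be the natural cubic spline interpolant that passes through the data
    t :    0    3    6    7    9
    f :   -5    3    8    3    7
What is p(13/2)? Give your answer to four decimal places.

Put m_i = p'' at the i-th knot. Here h = (3, 3, 1, 2) and Δ = (8/3, 5/3, -5, 2), so the interior equations h_(i-1)·m_(i-1) + 2(h_(i-1)+h_i)·m_i + h_i·m_(i+1) = 6(Δ_i − Δ_(i-1)) read
  3·m_0 + 12·m_1 + 3·m_2 = 6(Δ_1 - Δ_0) = -6
  3·m_1 + 8·m_2 + 1·m_3 = 6(Δ_2 - Δ_1) = -40
  1·m_2 + 6·m_3 + 2·m_4 = 6(Δ_3 - Δ_2) = 42
Natural end conditions: m_0 = m_4 = 0.
Solving the tridiagonal system: m_0 = 0, m_1 = 94/85, m_2 = -546/85, m_3 = 686/85, m_4 = 0.
On [6, 7], p(t) = 8 - 1072/255·(t - 6) - 273/85·(t - 6)² + 616/255·(t - 6)³.
With (t - 6) = 1/2: p(13/2) = 367/68.

5.3971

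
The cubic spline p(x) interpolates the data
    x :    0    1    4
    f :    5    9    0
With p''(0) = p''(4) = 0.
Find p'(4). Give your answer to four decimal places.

-5.6250

Let m_i = p''(x_i). Step sizes h_i = 1, 3; slopes of the chords Δ_i = (y_(i+1) - y_i)/h_i = 4, -3.
  1·m_0 + 8·m_1 + 3·m_2 = 6(Δ_1 - Δ_0) = -42
Natural end conditions: m_0 = m_2 = 0.
Forward elimination and back-substitution give m_0 = 0, m_1 = -21/4, m_2 = 0.
On [1, 4], p'(x) = b_1 + 2c_1·(x - 1) + 3d_1·(x - 1)² with b_1 = Δ_1 - h_1(2m_1 + m_2)/6 = 9/4, c_1 = m_1/2 = -21/8, d_1 = (m_2 - m_1)/(6h_1) = 7/24. So p'(4) = -45/8.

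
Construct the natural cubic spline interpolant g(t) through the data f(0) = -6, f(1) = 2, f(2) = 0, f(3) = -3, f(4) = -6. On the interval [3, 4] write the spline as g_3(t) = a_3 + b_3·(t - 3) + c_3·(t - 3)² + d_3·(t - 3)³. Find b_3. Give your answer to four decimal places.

Write σ_i for g''(x_i). With h_i = 1, 1, 1, 1 and divided differences Δ_i = 8, -2, -3, -3, the continuity of g' gives the tridiagonal system
  1·σ_0 + 4·σ_1 + 1·σ_2 = 6(Δ_1 - Δ_0) = -60
  1·σ_1 + 4·σ_2 + 1·σ_3 = 6(Δ_2 - Δ_1) = -6
  1·σ_2 + 4·σ_3 + 1·σ_4 = 6(Δ_3 - Δ_2) = 0
Natural end conditions: σ_0 = σ_4 = 0.
Forward elimination and back-substitution give σ_0 = 0, σ_1 = -219/14, σ_2 = 18/7, σ_3 = -9/14, σ_4 = 0.
On [3, 4], with g_3(t) = a_3 + b_3·(t - 3) + c_3·(t - 3)² + d_3·(t - 3)³: c_3 = σ_3/2 = -9/28, d_3 = (σ_4 - σ_3)/(6h_3) = 3/28, b_3 = Δ_3 - h_3(2σ_3 + σ_4)/6 = -39/14.

-2.7857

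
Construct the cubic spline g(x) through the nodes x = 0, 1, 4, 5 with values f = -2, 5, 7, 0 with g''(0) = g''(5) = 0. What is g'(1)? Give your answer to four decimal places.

5.9939

Write M_i for g''(x_i). With h_i = 1, 3, 1 and divided differences Δ_i = 7, 2/3, -7, the continuity of g' gives the tridiagonal system
  1·M_0 + 8·M_1 + 3·M_2 = 6(Δ_1 - Δ_0) = -38
  3·M_1 + 8·M_2 + 1·M_3 = 6(Δ_2 - Δ_1) = -46
Natural end conditions: M_0 = M_3 = 0.
Solving the tridiagonal system: M_0 = 0, M_1 = -166/55, M_2 = -254/55, M_3 = 0.
On [1, 4], g'(x) = b_1 + 2c_1·(x - 1) + 3d_1·(x - 1)² with b_1 = Δ_1 - h_1(2M_1 + M_2)/6 = 989/165, c_1 = M_1/2 = -83/55, d_1 = (M_2 - M_1)/(6h_1) = -4/45. So g'(1) = 989/165.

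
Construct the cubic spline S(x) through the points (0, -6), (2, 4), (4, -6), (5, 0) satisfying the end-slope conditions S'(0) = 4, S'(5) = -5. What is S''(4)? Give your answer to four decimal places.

23.7391

Put σ_i = S'' at the i-th knot. Here h = (2, 2, 1) and Δ = (5, -5, 6), so the interior equations h_(i-1)·σ_(i-1) + 2(h_(i-1)+h_i)·σ_i + h_i·σ_(i+1) = 6(Δ_i − Δ_(i-1)) read
  2·σ_0 + 8·σ_1 + 2·σ_2 = 6(Δ_1 - Δ_0) = -60
  2·σ_1 + 6·σ_2 + 1·σ_3 = 6(Δ_2 - Δ_1) = 66
Clamped end conditions give two more equations: 2h_0·σ_0 + h_0·σ_1 = 6(Δ_0 - S'(0)) = 6 and h_2·σ_2 + 2h_2·σ_3 = 6(S'(5) - Δ_2) = -66.
Solving the tridiagonal system: σ_0 = 216/23, σ_1 = -363/23, σ_2 = 546/23, σ_3 = -1032/23.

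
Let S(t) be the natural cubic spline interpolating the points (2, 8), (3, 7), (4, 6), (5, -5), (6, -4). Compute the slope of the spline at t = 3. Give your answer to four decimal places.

0.8571

With M_i denoting the second derivative at x_i, h_i = 1, 1, 1, 1, and Δ_i = (y_(i+1) − y_i)/h_i = -1, -1, -11, 1:
  1·M_0 + 4·M_1 + 1·M_2 = 6(Δ_1 - Δ_0) = 0
  1·M_1 + 4·M_2 + 1·M_3 = 6(Δ_2 - Δ_1) = -60
  1·M_2 + 4·M_3 + 1·M_4 = 6(Δ_3 - Δ_2) = 72
Natural end conditions: M_0 = M_4 = 0.
Solving the tridiagonal system: M_0 = 0, M_1 = 39/7, M_2 = -156/7, M_3 = 165/7, M_4 = 0.
On [3, 4], S'(t) = b_1 + 2c_1·(t - 3) + 3d_1·(t - 3)² with b_1 = Δ_1 - h_1(2M_1 + M_2)/6 = 6/7, c_1 = M_1/2 = 39/14, d_1 = (M_2 - M_1)/(6h_1) = -65/14. So S'(3) = 6/7.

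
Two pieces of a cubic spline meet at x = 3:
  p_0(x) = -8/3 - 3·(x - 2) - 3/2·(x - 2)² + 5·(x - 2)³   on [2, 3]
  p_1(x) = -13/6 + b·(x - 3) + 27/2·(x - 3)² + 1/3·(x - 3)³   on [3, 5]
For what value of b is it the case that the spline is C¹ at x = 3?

9

p_0'(x) = -3 - 3·(x - 2) + 15·(x - 2)², so p_0'(3) = 9. On the right, p_1'(3) = b, so b = 9.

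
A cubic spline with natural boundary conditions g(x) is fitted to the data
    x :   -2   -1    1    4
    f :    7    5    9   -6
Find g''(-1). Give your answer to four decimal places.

5.7857

Write m_i for g''(x_i). With h_i = 1, 2, 3 and divided differences Δ_i = -2, 2, -5, the continuity of g' gives the tridiagonal system
  1·m_0 + 6·m_1 + 2·m_2 = 6(Δ_1 - Δ_0) = 24
  2·m_1 + 10·m_2 + 3·m_3 = 6(Δ_2 - Δ_1) = -42
Natural end conditions: m_0 = m_3 = 0.
Solving the tridiagonal system: m_0 = 0, m_1 = 81/14, m_2 = -75/14, m_3 = 0.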